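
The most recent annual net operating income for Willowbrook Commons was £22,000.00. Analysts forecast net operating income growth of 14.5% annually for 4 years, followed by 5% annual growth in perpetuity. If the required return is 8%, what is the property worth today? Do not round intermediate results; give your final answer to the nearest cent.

D_1 = 25190.00000
D_2 = 28842.55000
D_3 = 33024.71975
D_4 = 37813.30411
Terminal value at year 4: TV = D_4×(1+g_2)/(r−g_2) = 39703.96932/0.03 = 1323465.64398
P_0 = D_1/(1+r)^1 + D_2/(1+r)^2 + D_3/(1+r)^3 + D_4/(1+r)^4 + TV/(1+r)^4
    = 23324.07407 + 24727.83779 + 26216.08729 + 27793.90736 + 972786.75748 = 1074848.66399

£1074848.66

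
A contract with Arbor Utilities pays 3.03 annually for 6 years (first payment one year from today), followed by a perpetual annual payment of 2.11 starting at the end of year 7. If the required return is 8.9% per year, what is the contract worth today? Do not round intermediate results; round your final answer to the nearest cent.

PV of 6-year annuity: 3.03 × [1 − (1+0.089)^−6] / 0.089 = 13.63295
Perpetuity value at year 6: 2.11 / 0.089 = 23.70787
PV of perpetuity: 23.70787 / (1+0.089)^6 = 14.21429
Total PV = 13.63295 + 14.21429 = 27.84724

27.85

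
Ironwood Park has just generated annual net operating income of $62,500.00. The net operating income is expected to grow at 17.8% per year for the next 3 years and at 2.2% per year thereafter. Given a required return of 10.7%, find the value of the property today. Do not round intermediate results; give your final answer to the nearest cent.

$1118130.87

D_1 = 73625.00000
D_2 = 86730.25000
D_3 = 102168.23450
Terminal value at year 3: TV = D_3×(1+g_2)/(r−g_2) = 104415.93566/0.085 = 1228422.77246
P_0 = D_1/(1+r)^1 + D_2/(1+r)^2 + D_3/(1+r)^3 + TV/(1+r)^3
    = 66508.58175 + 70774.26315 + 75313.53386 + 905534.48952 = 1118130.86829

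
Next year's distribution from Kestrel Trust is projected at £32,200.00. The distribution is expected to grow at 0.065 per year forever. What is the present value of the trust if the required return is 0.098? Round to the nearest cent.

Growing perpetuity: P = D₁ / (r − g) = £32,200.0000 / (0.098 − 0.065) = £975,757.58

£975757.58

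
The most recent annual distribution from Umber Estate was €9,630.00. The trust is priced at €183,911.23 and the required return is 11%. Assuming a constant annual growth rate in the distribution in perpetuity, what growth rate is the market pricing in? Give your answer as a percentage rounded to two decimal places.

5.48%

P = D₀(1+g)/(r−g) ⇒ P(r−g) = D₀(1+g) ⇒ g(P+D₀) = P·r − D₀
g = (P·r − D₀)/(P + D₀) = (€183,911.23×0.11 − €9,630.00) / (€183,911.23 + €9,630.00) = 0.054770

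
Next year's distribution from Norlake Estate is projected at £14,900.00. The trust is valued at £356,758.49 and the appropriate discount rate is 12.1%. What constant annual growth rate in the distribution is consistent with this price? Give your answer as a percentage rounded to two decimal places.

7.92%

P = D₁/(r−g) ⇒ g = r − D₁/P = 0.121 − £14,900.00/£356,758.49 = 0.079235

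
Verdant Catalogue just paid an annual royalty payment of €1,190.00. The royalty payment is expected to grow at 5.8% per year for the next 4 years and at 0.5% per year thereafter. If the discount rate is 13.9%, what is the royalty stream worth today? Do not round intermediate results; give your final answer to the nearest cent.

D_1 = 1259.02000
D_2 = 1332.04316
D_3 = 1409.30166
D_4 = 1491.04116
Terminal value at year 4: TV = D_4×(1+g_2)/(r−g_2) = 1498.49637/0.134 = 11182.80870
P_0 = D_1/(1+r)^1 + D_2/(1+r)^2 + D_3/(1+r)^3 + D_4/(1+r)^4 + TV/(1+r)^4
    = 1105.37313 + 1026.76451 + 953.74614 + 885.92047 + 6644.40351 = 10616.20776

€10616.21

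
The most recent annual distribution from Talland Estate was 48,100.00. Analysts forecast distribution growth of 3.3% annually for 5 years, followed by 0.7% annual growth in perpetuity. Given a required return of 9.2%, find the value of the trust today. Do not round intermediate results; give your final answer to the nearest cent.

D_1 = 49687.30000
D_2 = 51326.98090
D_3 = 53020.77127
D_4 = 54770.45672
D_5 = 56577.88179
Terminal value at year 5: TV = D_5×(1+g_2)/(r−g_2) = 56973.92697/0.085 = 670281.49372
P_0 = D_1/(1+r)^1 + D_2/(1+r)^2 + D_3/(1+r)^3 + D_4/(1+r)^4 + D_5/(1+r)^5 + TV/(1+r)^5
    = 45501.19048 + 43042.79282 + 40717.22068 + 38517.29759 + 36436.23481 + 431662.21705 = 635876.95342

635876.95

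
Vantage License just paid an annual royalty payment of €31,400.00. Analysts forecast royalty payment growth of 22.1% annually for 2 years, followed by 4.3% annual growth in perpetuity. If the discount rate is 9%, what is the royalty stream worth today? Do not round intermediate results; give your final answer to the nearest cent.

€948943.18

D_1 = 38339.40000
D_2 = 46812.40740
Terminal value at year 2: TV = D_2×(1+g_2)/(r−g_2) = 48825.34092/0.047 = 1038837.04081
P_0 = D_1/(1+r)^1 + D_2/(1+r)^2 + TV/(1+r)^2
    = 35173.76147 + 39401.06675 + 874368.35352 = 948943.18173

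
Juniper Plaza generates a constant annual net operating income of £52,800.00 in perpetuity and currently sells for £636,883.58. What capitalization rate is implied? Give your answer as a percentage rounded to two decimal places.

8.29%

P = C/r ⇒ r = C/P = £52,800.00/£636,883.58 = 0.082904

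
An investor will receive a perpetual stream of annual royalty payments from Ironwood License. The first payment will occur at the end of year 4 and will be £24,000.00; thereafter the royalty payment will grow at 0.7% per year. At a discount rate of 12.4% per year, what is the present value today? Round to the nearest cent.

£144452.96

Value at end of year 3: C₁ / (r − g) = £24,000.00 / (0.124 − 0.007) = £205,128.2051
Discount to today: PV = £205,128.2051 / (1 + 0.124)^3 = £205,128.2051 / 1.420035 = £144,452.96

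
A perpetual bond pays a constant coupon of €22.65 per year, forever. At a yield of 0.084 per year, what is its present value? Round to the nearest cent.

Level perpetuity: PV = C / r = €22.65 / 0.084 = €269.64

€269.64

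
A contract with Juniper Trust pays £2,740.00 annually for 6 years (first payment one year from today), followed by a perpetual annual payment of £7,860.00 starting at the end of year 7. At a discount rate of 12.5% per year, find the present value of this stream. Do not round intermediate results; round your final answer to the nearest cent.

PV of 6-year annuity: £2,740.00 × [1 − (1+0.125)^−6] / 0.125 = 11107.51756
Perpetuity value at year 6: £7,860.00 / 0.125 = 62880.00000
PV of perpetuity: 62880.00000 / (1+0.125)^6 = 31016.82919
Total PV = 11107.51756 + 31016.82919 = 42124.34675

£42124.35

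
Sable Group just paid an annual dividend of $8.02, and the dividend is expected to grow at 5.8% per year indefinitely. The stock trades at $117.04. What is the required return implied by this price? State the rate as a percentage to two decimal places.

13.05%

D₁ = $8.02 × 1.058 = $8.4852
P = D₁/(r − g) ⇒ r = D₁/P + g = $8.4852/$117.04 + 0.058 = 0.072498 + 0.058 = 0.130498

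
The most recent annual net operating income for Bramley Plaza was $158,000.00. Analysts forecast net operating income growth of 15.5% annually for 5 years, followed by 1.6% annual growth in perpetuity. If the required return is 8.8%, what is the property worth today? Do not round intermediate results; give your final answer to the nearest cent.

D_1 = 182490.00000
D_2 = 210775.95000
D_3 = 243446.22225
D_4 = 281180.38670
D_5 = 324763.34664
Terminal value at year 5: TV = D_5×(1+g_2)/(r−g_2) = 329959.56018/0.072 = 4582771.66921
P_0 = D_1/(1+r)^1 + D_2/(1+r)^2 + D_3/(1+r)^3 + D_4/(1+r)^4 + D_5/(1+r)^5 + TV/(1+r)^5
    = 167729.77941 + 178058.72722 + 189023.74076 + 200663.98950 + 213021.05503 + 3005963.77652 = 3954461.06845

$3954461.07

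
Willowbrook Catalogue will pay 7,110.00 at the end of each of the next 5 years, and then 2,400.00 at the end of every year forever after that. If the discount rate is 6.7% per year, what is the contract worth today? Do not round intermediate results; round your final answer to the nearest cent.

PV of 5-year annuity: 7,110.00 × [1 − (1+0.067)^−5] / 0.067 = 29388.07742
Perpetuity value at year 5: 2,400.00 / 0.067 = 35820.89552
PV of perpetuity: 35820.89552 / (1+0.067)^5 = 25900.86939
Total PV = 29388.07742 + 25900.86939 = 55288.94681

55288.95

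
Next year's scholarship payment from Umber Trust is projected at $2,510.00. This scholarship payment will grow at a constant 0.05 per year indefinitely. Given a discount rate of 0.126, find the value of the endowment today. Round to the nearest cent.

Growing perpetuity: P = D₁ / (r − g) = $2,510.0000 / (0.126 − 0.05) = $33,026.32

$33026.32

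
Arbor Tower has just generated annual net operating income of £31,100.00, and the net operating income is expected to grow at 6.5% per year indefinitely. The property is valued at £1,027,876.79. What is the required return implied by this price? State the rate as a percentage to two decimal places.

9.72%

D₁ = £31,100.00 × 1.065 = £33,121.5000
P = D₁/(r − g) ⇒ r = D₁/P + g = £33,121.5000/£1,027,876.79 + 0.065 = 0.032223 + 0.065 = 0.097223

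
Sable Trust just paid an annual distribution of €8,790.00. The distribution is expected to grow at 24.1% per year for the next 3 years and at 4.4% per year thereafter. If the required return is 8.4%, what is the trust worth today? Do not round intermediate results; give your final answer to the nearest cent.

D_1 = 10908.39000
D_2 = 13537.31199
D_3 = 16799.80418
Terminal value at year 3: TV = D_3×(1+g_2)/(r−g_2) = 17538.99556/0.04 = 438474.88909
P_0 = D_1/(1+r)^1 + D_2/(1+r)^2 + D_3/(1+r)^3 + TV/(1+r)^3
    = 10063.09041 + 11520.56752 + 13189.13680 + 344236.47056 = 379009.26529

€379009.27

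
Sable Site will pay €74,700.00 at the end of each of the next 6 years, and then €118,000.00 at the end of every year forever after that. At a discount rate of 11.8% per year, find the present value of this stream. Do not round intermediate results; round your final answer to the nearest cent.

€820963.09

PV of 6-year annuity: €74,700.00 × [1 − (1+0.118)^−6] / 0.118 = 308869.68651
Perpetuity value at year 6: €118,000.00 / 0.118 = 1000000.00000
PV of perpetuity: 1000000.00000 / (1+0.118)^6 = 512093.40016
Total PV = 308869.68651 + 512093.40016 = 820963.08667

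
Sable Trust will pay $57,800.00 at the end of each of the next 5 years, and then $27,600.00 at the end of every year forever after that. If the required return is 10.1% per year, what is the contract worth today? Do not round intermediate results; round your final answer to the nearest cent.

$387457.22

PV of 5-year annuity: $57,800.00 × [1 − (1+0.101)^−5] / 0.101 = 218548.87650
Perpetuity value at year 5: $27,600.00 / 0.101 = 273267.32673
PV of perpetuity: 273267.32673 / (1+0.101)^5 = 168908.34764
Total PV = 218548.87650 + 168908.34764 = 387457.22414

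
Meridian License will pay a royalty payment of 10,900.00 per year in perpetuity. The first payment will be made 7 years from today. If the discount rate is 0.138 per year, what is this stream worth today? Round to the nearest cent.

Value at end of year 6: C / r = 10,900.00 / 0.138 = 78,985.5072
Discount to today: PV = 78,985.5072 / (1 + 0.138)^6 = 78,985.5072 / 2.171969 = 36,365.86

36365.86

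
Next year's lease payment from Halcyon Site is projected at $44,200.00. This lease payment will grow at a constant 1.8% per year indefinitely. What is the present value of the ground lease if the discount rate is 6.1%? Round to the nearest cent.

Growing perpetuity: P = D₁ / (r − g) = $44,200.0000 / (0.061 − 0.018) = $1,027,906.98

$1027906.98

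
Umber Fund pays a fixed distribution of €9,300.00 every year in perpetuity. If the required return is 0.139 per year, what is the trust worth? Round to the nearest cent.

Level perpetuity: PV = C / r = €9,300.00 / 0.139 = €66,906.47

€66906.47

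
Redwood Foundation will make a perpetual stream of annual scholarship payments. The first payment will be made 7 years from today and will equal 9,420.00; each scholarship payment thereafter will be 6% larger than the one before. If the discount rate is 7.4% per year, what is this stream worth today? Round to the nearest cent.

Value at end of year 6: C₁ / (r − g) = 9,420.00 / (0.074 − 0.06) = 672,857.1429
Discount to today: PV = 672,857.1429 / (1 + 0.074)^6 = 672,857.1429 / 1.534708 = 438,426.89

438426.89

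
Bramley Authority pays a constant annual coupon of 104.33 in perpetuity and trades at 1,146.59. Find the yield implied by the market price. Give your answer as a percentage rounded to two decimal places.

P = C/r ⇒ r = C/P = 104.33/1,146.59 = 0.090992

9.10%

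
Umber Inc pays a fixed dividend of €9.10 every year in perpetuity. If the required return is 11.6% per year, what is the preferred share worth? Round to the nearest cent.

€78.45

Level perpetuity: PV = C / r = €9.10 / 0.116 = €78.45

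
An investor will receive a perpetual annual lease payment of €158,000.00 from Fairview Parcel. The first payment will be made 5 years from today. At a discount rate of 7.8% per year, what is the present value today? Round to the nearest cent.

Value at end of year 4: C / r = €158,000.00 / 0.078 = €2,025,641.0256
Discount to today: PV = €2,025,641.0256 / (1 + 0.078)^4 = €2,025,641.0256 / 1.350439 = €1,499,986.81

€1499986.81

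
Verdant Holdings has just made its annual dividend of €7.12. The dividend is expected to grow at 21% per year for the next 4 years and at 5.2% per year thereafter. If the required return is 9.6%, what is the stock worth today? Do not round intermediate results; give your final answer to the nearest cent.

€289.59

D_1 = 8.61520
D_2 = 10.42439
D_3 = 12.61351
D_4 = 15.26235
Terminal value at year 4: TV = D_4×(1+g_2)/(r−g_2) = 16.05599/0.044 = 364.90897
P_0 = D_1/(1+r)^1 + D_2/(1+r)^2 + D_3/(1+r)^3 + D_4/(1+r)^4 + TV/(1+r)^4
    = 7.86058 + 8.67820 + 9.58086 + 10.57741 + 252.89621 = 289.59326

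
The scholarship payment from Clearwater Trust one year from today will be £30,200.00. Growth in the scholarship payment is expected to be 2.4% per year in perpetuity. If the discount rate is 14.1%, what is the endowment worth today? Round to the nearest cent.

£258119.66

Growing perpetuity: P = D₁ / (r − g) = £30,200.0000 / (0.141 − 0.024) = £258,119.66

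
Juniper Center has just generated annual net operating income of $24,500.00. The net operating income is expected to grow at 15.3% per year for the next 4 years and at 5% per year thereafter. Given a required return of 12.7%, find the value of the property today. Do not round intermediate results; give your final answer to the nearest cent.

D_1 = 28248.50000
D_2 = 32570.52050
D_3 = 37553.81014
D_4 = 43299.54309
Terminal value at year 4: TV = D_4×(1+g_2)/(r−g_2) = 45464.52024/0.077 = 590448.31483
P_0 = D_1/(1+r)^1 + D_2/(1+r)^2 + D_3/(1+r)^3 + D_4/(1+r)^4 + TV/(1+r)^4
    = 25065.21739 + 25643.47440 + 26235.07186 + 26840.31753 + 366004.32994 = 469788.41112

$469788.41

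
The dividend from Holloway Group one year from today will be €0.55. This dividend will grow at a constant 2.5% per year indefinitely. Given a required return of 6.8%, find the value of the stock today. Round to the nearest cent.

€12.79

Growing perpetuity: P = D₁ / (r − g) = €0.5500 / (0.068 − 0.025) = €12.79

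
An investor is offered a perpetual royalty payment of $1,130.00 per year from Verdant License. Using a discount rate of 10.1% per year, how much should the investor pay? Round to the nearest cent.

Level perpetuity: PV = C / r = $1,130.00 / 0.101 = $11,188.12

$11188.12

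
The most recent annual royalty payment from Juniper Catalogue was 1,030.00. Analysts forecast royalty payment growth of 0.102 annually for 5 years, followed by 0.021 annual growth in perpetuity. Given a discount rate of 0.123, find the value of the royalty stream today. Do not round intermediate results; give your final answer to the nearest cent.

D_1 = 1135.06000
D_2 = 1250.83612
D_3 = 1378.42140
D_4 = 1519.02039
D_5 = 1673.96047
Terminal value at year 5: TV = D_5×(1+g_2)/(r−g_2) = 1709.11364/0.102 = 16756.01605
P_0 = D_1/(1+r)^1 + D_2/(1+r)^2 + D_3/(1+r)^3 + D_4/(1+r)^4 + D_5/(1+r)^5 + TV/(1+r)^5
    = 1010.73909 + 991.83836 + 973.29107 + 955.09062 + 937.23051 + 9381.49359 = 14249.68324

14249.68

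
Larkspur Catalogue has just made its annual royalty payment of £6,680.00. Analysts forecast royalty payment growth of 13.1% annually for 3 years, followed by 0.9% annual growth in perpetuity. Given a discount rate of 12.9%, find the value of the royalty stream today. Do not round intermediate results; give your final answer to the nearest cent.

D_1 = 7555.08000
D_2 = 8544.79548
D_3 = 9664.16369
Terminal value at year 3: TV = D_3×(1+g_2)/(r−g_2) = 9751.14116/0.12 = 81259.50968
P_0 = D_1/(1+r)^1 + D_2/(1+r)^2 + D_3/(1+r)^3 + TV/(1+r)^3
    = 6691.83348 + 6703.68792 + 6715.56337 + 56466.69532 = 76577.78010

£76577.78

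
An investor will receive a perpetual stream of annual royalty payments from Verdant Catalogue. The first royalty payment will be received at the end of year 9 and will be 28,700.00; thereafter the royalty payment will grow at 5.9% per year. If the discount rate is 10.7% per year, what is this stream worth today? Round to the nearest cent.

265130.50

Value at end of year 8: C₁ / (r − g) = 28,700.00 / (0.107 − 0.059) = 597,916.6667
Discount to today: PV = 597,916.6667 / (1 + 0.107)^8 = 597,916.6667 / 2.255179 = 265,130.50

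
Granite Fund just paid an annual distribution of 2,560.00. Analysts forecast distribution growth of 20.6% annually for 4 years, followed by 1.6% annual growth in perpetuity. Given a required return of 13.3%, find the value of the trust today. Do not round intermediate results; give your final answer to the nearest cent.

D_1 = 3087.36000
D_2 = 3723.35616
D_3 = 4490.36753
D_4 = 5415.38324
Terminal value at year 4: TV = D_4×(1+g_2)/(r−g_2) = 5502.02937/0.117 = 47025.89207
P_0 = D_1/(1+r)^1 + D_2/(1+r)^2 + D_3/(1+r)^3 + D_4/(1+r)^4 + TV/(1+r)^4
    = 2724.94263 + 2900.51263 + 3087.39473 + 3286.31778 + 28537.59717 = 40536.76495

40536.76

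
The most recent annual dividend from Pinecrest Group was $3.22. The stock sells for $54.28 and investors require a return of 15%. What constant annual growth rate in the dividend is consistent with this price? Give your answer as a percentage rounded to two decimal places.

P = D₀(1+g)/(r−g) ⇒ P(r−g) = D₀(1+g) ⇒ g(P+D₀) = P·r − D₀
g = (P·r − D₀)/(P + D₀) = ($54.28×0.15 − $3.22) / ($54.28 + $3.22) = 0.085600

8.56%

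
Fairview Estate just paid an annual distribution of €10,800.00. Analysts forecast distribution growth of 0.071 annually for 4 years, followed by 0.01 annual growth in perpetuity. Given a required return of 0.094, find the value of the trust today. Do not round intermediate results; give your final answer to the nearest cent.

D_1 = 11566.80000
D_2 = 12388.04280
D_3 = 13267.59384
D_4 = 14209.59300
Terminal value at year 4: TV = D_4×(1+g_2)/(r−g_2) = 14351.68893/0.084 = 170853.43966
P_0 = D_1/(1+r)^1 + D_2/(1+r)^2 + D_3/(1+r)^3 + D_4/(1+r)^4 + TV/(1+r)^4
    = 10572.94333 + 10350.66024 + 10133.05038 + 9920.01550 + 119276.37687 = 160253.04632

€160253.05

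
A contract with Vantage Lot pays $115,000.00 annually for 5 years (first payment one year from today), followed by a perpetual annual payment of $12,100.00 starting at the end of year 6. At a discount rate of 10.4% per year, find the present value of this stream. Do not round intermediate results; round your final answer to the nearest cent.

PV of 5-year annuity: $115,000.00 × [1 − (1+0.104)^−5] / 0.104 = 431522.05795
Perpetuity value at year 5: $12,100.00 / 0.104 = 116346.15385
PV of perpetuity: 116346.15385 / (1+0.104)^5 = 70942.52862
Total PV = 431522.05795 + 70942.52862 = 502464.58657

$502464.59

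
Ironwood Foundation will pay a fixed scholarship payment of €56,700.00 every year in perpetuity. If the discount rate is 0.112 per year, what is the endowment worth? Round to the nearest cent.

€506250.00

Level perpetuity: PV = C / r = €56,700.00 / 0.112 = €506,250.00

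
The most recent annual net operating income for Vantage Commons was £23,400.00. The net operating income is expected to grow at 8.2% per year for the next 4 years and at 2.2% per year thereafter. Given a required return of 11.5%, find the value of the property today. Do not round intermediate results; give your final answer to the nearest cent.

£314907.13

D_1 = 25318.80000
D_2 = 27394.94160
D_3 = 29641.32681
D_4 = 32071.91561
Terminal value at year 4: TV = D_4×(1+g_2)/(r−g_2) = 32777.49775/0.093 = 352446.21240
P_0 = D_1/(1+r)^1 + D_2/(1+r)^2 + D_3/(1+r)^3 + D_4/(1+r)^4 + TV/(1+r)^4
    = 22707.44395 + 22035.38507 + 21383.21672 + 20750.35022 + 228030.73033 = 314907.12628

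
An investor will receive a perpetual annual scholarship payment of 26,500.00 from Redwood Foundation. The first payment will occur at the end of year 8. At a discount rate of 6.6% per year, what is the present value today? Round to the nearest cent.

Value at end of year 7: C / r = 26,500.00 / 0.066 = 401,515.1515
Discount to today: PV = 401,515.1515 / (1 + 0.066)^7 = 401,515.1515 / 1.564229 = 256,685.60

256685.60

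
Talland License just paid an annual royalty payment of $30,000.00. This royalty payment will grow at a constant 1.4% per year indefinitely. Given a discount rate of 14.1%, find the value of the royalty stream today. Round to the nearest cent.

$239527.56

D₁ = D₀ × (1 + g) = $30,000.00 × 1.014 = $30,420.0000
Growing perpetuity: P = D₁ / (r − g) = $30,420.0000 / (0.141 − 0.014) = $239,527.56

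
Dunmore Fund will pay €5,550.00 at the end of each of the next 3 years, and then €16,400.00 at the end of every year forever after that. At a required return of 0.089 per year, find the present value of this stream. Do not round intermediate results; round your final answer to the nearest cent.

€156756.09

PV of 3-year annuity: €5,550.00 × [1 − (1+0.089)^−3] / 0.089 = 14073.76101
Perpetuity value at year 3: €16,400.00 / 0.089 = 184269.66292
PV of perpetuity: 184269.66292 / (1+0.089)^3 = 142682.33308
Total PV = 14073.76101 + 142682.33308 = 156756.09410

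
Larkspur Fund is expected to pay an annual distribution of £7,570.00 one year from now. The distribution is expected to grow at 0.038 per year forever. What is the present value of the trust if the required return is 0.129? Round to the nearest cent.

£83186.81

Growing perpetuity: P = D₁ / (r − g) = £7,570.0000 / (0.129 − 0.038) = £83,186.81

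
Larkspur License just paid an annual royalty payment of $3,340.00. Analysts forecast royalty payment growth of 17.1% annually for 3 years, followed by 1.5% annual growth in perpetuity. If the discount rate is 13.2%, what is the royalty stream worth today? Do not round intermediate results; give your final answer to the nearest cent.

D_1 = 3911.14000
D_2 = 4579.94494
D_3 = 5363.11552
Terminal value at year 3: TV = D_3×(1+g_2)/(r−g_2) = 5443.56226/0.117 = 46526.17314
P_0 = D_1/(1+r)^1 + D_2/(1+r)^2 + D_3/(1+r)^3 + TV/(1+r)^3
    = 3455.07067 + 3574.10579 + 3697.24195 + 32074.36388 = 42800.78229

$42800.78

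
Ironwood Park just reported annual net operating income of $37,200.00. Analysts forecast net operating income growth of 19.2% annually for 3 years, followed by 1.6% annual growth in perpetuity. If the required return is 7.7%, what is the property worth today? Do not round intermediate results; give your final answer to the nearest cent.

$977192.47

D_1 = 44342.40000
D_2 = 52856.14080
D_3 = 63004.51983
Terminal value at year 3: TV = D_3×(1+g_2)/(r−g_2) = 64012.59215/0.061 = 1049386.75657
P_0 = D_1/(1+r)^1 + D_2/(1+r)^2 + D_3/(1+r)^3 + TV/(1+r)^3
    = 41172.14485 + 45568.42772 + 50434.13728 + 840017.76183 = 977192.47168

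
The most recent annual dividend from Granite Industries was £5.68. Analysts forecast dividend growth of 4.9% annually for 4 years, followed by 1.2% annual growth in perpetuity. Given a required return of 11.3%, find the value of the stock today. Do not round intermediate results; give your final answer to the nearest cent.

£64.54

D_1 = 5.95832
D_2 = 6.25028
D_3 = 6.55654
D_4 = 6.87781
Terminal value at year 4: TV = D_4×(1+g_2)/(r−g_2) = 6.96035/0.101 = 68.91431
P_0 = D_1/(1+r)^1 + D_2/(1+r)^2 + D_3/(1+r)^3 + D_4/(1+r)^4 + TV/(1+r)^4
    = 5.35339 + 5.04556 + 4.75542 + 4.48198 + 44.90852 = 64.54487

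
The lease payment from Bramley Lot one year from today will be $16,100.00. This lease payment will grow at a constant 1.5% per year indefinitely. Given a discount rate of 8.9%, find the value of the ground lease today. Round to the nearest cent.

Growing perpetuity: P = D₁ / (r − g) = $16,100.0000 / (0.089 − 0.015) = $217,567.57

$217567.57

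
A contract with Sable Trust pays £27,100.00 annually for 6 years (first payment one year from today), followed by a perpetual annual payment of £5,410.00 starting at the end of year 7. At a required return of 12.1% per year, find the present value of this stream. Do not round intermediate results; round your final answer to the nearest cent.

£133635.18

PV of 6-year annuity: £27,100.00 × [1 − (1+0.121)^−6] / 0.121 = 111104.29169
Perpetuity value at year 6: £5,410.00 / 0.121 = 44710.74380
PV of perpetuity: 44710.74380 / (1+0.121)^6 = 22530.88336
Total PV = 111104.29169 + 22530.88336 = 133635.17505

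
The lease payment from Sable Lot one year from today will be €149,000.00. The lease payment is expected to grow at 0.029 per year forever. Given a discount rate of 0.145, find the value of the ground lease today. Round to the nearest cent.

€1284482.76

Growing perpetuity: P = D₁ / (r − g) = €149,000.0000 / (0.145 − 0.029) = €1,284,482.76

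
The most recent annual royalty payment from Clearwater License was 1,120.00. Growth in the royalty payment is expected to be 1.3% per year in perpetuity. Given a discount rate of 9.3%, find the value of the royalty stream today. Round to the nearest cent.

14182.00

D₁ = D₀ × (1 + g) = 1,120.00 × 1.013 = 1,134.5600
Growing perpetuity: P = D₁ / (r − g) = 1,134.5600 / (0.093 − 0.013) = 14,182.00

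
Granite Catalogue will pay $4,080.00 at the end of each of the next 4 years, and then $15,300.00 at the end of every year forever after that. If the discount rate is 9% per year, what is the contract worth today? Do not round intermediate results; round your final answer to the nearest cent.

$133650.34

PV of 4-year annuity: $4,080.00 × [1 − (1+0.09)^−4] / 0.09 = 13218.05710
Perpetuity value at year 4: $15,300.00 / 0.09 = 170000.00000
PV of perpetuity: 170000.00000 / (1+0.09)^4 = 120432.28588
Total PV = 13218.05710 + 120432.28588 = 133650.34298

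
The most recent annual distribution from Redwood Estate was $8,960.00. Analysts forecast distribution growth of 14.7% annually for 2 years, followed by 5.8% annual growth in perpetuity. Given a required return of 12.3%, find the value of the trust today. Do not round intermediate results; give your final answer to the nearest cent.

D_1 = 10277.12000
D_2 = 11787.85664
Terminal value at year 2: TV = D_2×(1+g_2)/(r−g_2) = 12471.55233/0.065 = 191870.03577
P_0 = D_1/(1+r)^1 + D_2/(1+r)^2 + TV/(1+r)^2
    = 9151.48709 + 9347.06651 + 152141.48257 = 170640.03617

$170640.04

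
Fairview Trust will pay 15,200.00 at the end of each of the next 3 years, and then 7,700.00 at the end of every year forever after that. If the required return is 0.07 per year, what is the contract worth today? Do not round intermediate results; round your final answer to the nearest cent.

PV of 3-year annuity: 15,200.00 × [1 − (1+0.07)^−3] / 0.07 = 39889.60388
Perpetuity value at year 3: 7,700.00 / 0.07 = 110000.00000
PV of perpetuity: 110000.00000 / (1+0.07)^3 = 89792.76646
Total PV = 39889.60388 + 89792.76646 = 129682.37033

129682.37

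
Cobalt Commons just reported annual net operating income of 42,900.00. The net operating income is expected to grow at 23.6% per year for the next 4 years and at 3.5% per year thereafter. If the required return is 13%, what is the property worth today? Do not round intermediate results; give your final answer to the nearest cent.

D_1 = 53024.40000
D_2 = 65538.15840
D_3 = 81005.16378
D_4 = 100122.38244
Terminal value at year 4: TV = D_4×(1+g_2)/(r−g_2) = 103626.66582/0.095 = 1090807.00863
P_0 = D_1/(1+r)^1 + D_2/(1+r)^2 + D_3/(1+r)^3 + D_4/(1+r)^4 + TV/(1+r)^4
    = 46924.24779 + 51325.99139 + 56140.64190 + 61406.93221 + 669012.36668 = 884810.17996

884810.18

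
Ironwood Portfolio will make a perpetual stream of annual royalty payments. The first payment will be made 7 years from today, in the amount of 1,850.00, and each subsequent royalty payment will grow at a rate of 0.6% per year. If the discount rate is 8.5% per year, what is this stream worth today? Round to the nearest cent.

Value at end of year 6: C₁ / (r − g) = 1,850.00 / (0.085 − 0.006) = 23,417.7215
Discount to today: PV = 23,417.7215 / (1 + 0.085)^6 = 23,417.7215 / 1.631468 = 14,353.78

14353.78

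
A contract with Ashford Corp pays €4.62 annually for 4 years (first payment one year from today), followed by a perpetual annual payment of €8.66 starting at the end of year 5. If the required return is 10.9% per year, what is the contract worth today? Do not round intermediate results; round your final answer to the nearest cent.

PV of 4-year annuity: €4.62 × [1 − (1+0.109)^−4] / 0.109 = 14.36396
Perpetuity value at year 4: €8.66 / 0.109 = 79.44954
PV of perpetuity: 79.44954 / (1+0.109)^4 = 52.52490
Total PV = 14.36396 + 52.52490 = 66.88885

€66.89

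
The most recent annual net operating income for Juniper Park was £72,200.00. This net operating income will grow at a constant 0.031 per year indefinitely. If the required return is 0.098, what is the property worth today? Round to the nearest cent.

£1111017.91

D₁ = D₀ × (1 + g) = £72,200.00 × 1.031 = £74,438.2000
Growing perpetuity: P = D₁ / (r − g) = £74,438.2000 / (0.098 − 0.031) = £1,111,017.91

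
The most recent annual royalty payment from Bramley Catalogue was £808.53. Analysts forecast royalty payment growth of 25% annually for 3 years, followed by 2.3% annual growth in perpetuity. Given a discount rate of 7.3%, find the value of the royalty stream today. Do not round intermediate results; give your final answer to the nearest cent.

D_1 = 1010.66250
D_2 = 1263.32812
D_3 = 1579.16016
Terminal value at year 3: TV = D_3×(1+g_2)/(r−g_2) = 1615.48084/0.05 = 32309.61680
P_0 = D_1/(1+r)^1 + D_2/(1+r)^2 + D_3/(1+r)^3 + TV/(1+r)^3
    = 941.90354 + 1097.27812 + 1278.28300 + 26153.67010 = 29471.13476

£29471.13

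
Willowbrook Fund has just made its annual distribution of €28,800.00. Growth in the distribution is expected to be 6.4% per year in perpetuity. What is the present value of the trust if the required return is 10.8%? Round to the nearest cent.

€696436.36

D₁ = D₀ × (1 + g) = €28,800.00 × 1.064 = €30,643.2000
Growing perpetuity: P = D₁ / (r − g) = €30,643.2000 / (0.108 − 0.064) = €696,436.36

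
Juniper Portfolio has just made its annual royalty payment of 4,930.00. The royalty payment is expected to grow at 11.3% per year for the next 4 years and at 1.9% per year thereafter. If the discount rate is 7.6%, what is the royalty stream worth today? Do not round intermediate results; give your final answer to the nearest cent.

122371.46

D_1 = 5487.09000
D_2 = 6107.13117
D_3 = 6797.23699
D_4 = 7565.32477
Terminal value at year 4: TV = D_4×(1+g_2)/(r−g_2) = 7709.06594/0.057 = 135246.77093
P_0 = D_1/(1+r)^1 + D_2/(1+r)^2 + D_3/(1+r)^3 + D_4/(1+r)^4 + TV/(1+r)^4
    = 5099.52602 + 5274.88147 + 5456.26680 + 5643.88936 + 100896.89922 = 122371.46287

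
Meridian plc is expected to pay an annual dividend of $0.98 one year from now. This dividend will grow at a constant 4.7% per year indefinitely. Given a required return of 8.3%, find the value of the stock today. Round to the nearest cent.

Growing perpetuity: P = D₁ / (r − g) = $0.9800 / (0.083 − 0.047) = $27.22

$27.22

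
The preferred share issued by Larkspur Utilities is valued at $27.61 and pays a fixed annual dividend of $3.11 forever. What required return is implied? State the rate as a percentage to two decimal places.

P = C/r ⇒ r = C/P = $3.11/$27.61 = 0.112640

11.26%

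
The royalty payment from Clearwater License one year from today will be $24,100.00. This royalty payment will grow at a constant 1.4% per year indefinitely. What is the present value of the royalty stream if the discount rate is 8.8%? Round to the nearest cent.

$325675.68

Growing perpetuity: P = D₁ / (r − g) = $24,100.0000 / (0.088 − 0.014) = $325,675.68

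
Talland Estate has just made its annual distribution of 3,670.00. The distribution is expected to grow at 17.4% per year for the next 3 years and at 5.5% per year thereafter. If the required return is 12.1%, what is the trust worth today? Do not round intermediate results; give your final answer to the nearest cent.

79469.11

D_1 = 4308.58000
D_2 = 5058.27292
D_3 = 5938.41241
Terminal value at year 3: TV = D_3×(1+g_2)/(r−g_2) = 6265.02509/0.066 = 94924.62258
P_0 = D_1/(1+r)^1 + D_2/(1+r)^2 + D_3/(1+r)^3 + TV/(1+r)^3
    = 3843.51472 + 4025.23308 + 4215.54294 + 67384.81514 = 79469.10588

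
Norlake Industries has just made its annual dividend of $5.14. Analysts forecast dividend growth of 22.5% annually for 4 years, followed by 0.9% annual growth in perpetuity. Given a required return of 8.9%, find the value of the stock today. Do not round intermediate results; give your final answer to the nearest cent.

D_1 = 6.29650
D_2 = 7.71321
D_3 = 9.44869
D_4 = 11.57464
Terminal value at year 4: TV = D_4×(1+g_2)/(r−g_2) = 11.67881/0.08 = 145.98514
P_0 = D_1/(1+r)^1 + D_2/(1+r)^2 + D_3/(1+r)^3 + D_4/(1+r)^4 + TV/(1+r)^4
    = 5.78191 + 6.50399 + 7.31624 + 8.22993 + 103.79995 = 131.63201

$131.63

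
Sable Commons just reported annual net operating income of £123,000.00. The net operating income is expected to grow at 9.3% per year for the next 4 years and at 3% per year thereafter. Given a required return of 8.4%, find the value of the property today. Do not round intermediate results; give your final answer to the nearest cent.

£2927299.28

D_1 = 134439.00000
D_2 = 146941.82700
D_3 = 160607.41691
D_4 = 175543.90668
Terminal value at year 4: TV = D_4×(1+g_2)/(r−g_2) = 180810.22388/0.054 = 3348337.47934
P_0 = D_1/(1+r)^1 + D_2/(1+r)^2 + D_3/(1+r)^3 + D_4/(1+r)^4 + TV/(1+r)^4
    = 124021.21771 + 125050.91417 + 126089.15977 + 127136.02548 + 2425001.96757 = 2927299.28470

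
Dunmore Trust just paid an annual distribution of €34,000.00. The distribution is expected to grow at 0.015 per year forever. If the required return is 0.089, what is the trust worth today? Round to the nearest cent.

€466351.35

D₁ = D₀ × (1 + g) = €34,000.00 × 1.015 = €34,510.0000
Growing perpetuity: P = D₁ / (r − g) = €34,510.0000 / (0.089 − 0.015) = €466,351.35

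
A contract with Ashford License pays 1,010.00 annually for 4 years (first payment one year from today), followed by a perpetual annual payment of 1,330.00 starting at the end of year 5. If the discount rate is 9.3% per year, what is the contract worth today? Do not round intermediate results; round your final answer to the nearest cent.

13271.15

PV of 4-year annuity: 1,010.00 × [1 − (1+0.093)^−4] / 0.093 = 3250.68604
Perpetuity value at year 4: 1,330.00 / 0.093 = 14301.07527
PV of perpetuity: 14301.07527 / (1+0.093)^4 = 10020.46890
Total PV = 3250.68604 + 10020.46890 = 13271.15494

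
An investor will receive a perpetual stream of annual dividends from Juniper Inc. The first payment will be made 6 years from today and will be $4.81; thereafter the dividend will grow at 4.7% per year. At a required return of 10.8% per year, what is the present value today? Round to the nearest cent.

$47.22

Value at end of year 5: C₁ / (r − g) = $4.81 / (0.108 − 0.047) = $78.8525
Discount to today: PV = $78.8525 / (1 + 0.108)^5 = $78.8525 / 1.669932 = $47.22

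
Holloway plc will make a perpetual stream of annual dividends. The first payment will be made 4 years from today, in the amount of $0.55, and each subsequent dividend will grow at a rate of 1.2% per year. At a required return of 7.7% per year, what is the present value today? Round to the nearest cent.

$6.77

Value at end of year 3: C₁ / (r − g) = $0.55 / (0.077 − 0.012) = $8.4615
Discount to today: PV = $8.4615 / (1 + 0.077)^3 = $8.4615 / 1.249244 = $6.77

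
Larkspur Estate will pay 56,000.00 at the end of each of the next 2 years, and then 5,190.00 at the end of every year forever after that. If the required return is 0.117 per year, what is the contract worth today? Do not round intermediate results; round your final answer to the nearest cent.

PV of 2-year annuity: 56,000.00 × [1 − (1+0.117)^−2] / 0.117 = 95017.26792
Perpetuity value at year 2: 5,190.00 / 0.117 = 44358.97436
PV of perpetuity: 44358.97436 / (1+0.117)^2 = 35552.90971
Total PV = 95017.26792 + 35552.90971 = 130570.17763

130570.18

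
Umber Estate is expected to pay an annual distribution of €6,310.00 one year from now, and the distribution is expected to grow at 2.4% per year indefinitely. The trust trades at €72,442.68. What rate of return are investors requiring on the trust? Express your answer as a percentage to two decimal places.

11.11%

P = D₁/(r − g) ⇒ r = D₁/P + g = €6,310.0000/€72,442.68 + 0.024 = 0.087103 + 0.024 = 0.111103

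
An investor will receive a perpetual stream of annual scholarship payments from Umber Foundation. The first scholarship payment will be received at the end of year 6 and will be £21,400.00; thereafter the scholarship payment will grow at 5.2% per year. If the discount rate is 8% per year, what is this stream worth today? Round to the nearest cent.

£520160.01

Value at end of year 5: C₁ / (r − g) = £21,400.00 / (0.08 − 0.052) = £764,285.7143
Discount to today: PV = £764,285.7143 / (1 + 0.08)^5 = £764,285.7143 / 1.469328 = £520,160.01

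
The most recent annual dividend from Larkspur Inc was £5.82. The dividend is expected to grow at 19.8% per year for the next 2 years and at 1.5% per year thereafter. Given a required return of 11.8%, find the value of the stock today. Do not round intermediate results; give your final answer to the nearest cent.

£78.77

D_1 = 6.97236
D_2 = 8.35289
Terminal value at year 2: TV = D_2×(1+g_2)/(r−g_2) = 8.47818/0.103 = 82.31243
P_0 = D_1/(1+r)^1 + D_2/(1+r)^2 + TV/(1+r)^2
    = 6.23646 + 6.68272 + 65.85395 = 78.77312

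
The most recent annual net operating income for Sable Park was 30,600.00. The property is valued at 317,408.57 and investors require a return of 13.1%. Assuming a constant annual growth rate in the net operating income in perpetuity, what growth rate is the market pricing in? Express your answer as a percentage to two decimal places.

P = D₀(1+g)/(r−g) ⇒ P(r−g) = D₀(1+g) ⇒ g(P+D₀) = P·r − D₀
g = (P·r − D₀)/(P + D₀) = (317,408.57×0.131 − 30,600.00) / (317,408.57 + 30,600.00) = 0.031552

3.16%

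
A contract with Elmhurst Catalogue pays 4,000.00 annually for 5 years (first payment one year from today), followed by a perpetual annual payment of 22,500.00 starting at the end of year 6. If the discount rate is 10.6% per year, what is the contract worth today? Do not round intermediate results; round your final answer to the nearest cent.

PV of 5-year annuity: 4,000.00 × [1 − (1+0.106)^−5] / 0.106 = 14933.55767
Perpetuity value at year 5: 22,500.00 / 0.106 = 212264.15094
PV of perpetuity: 212264.15094 / (1+0.106)^5 = 128262.88907
Total PV = 14933.55767 + 128262.88907 = 143196.44674

143196.45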